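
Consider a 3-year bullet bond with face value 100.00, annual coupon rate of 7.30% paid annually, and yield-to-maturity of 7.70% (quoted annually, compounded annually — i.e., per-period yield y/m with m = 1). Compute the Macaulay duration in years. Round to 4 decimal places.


Answer: Macaulay duration = 2.7994 years

Derivation:
Coupon per period c = face * coupon_rate / m = 7.300000
Periods per year m = 1; per-period yield y/m = 0.077000
Number of cashflows N = 3
Cashflows (t years, CF_t, discount factor 1/(1+y/m)^(m*t), PV):
  t = 1.0000: CF_t = 7.300000, DF = 0.928505, PV = 6.778087
  t = 2.0000: CF_t = 7.300000, DF = 0.862122, PV = 6.293489
  t = 3.0000: CF_t = 107.300000, DF = 0.800484, PV = 85.891980
Price P = sum_t PV_t = 98.963555
Macaulay numerator sum_t t * PV_t:
  t * PV_t at t = 1.0000: 6.778087
  t * PV_t at t = 2.0000: 12.586977
  t * PV_t at t = 3.0000: 257.675939
Macaulay duration D = (sum_t t * PV_t) / P = 277.041003 / 98.963555 = 2.799425


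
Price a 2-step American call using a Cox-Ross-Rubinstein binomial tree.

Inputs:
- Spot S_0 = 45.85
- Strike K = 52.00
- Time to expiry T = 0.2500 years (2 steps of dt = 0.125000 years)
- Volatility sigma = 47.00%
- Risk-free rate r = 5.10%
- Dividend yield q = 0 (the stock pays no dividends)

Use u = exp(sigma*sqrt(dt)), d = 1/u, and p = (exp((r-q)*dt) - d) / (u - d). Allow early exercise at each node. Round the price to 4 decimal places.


Answer: Price = V(0,0) = 2.6869

Derivation:
dt = T/N = 0.125000
u = exp(sigma*sqrt(dt)) = 1.180774; d = 1/u = 0.846902
p = (exp((r-q)*dt) - d) / (u - d) = 0.477708
Discount per step: exp(-r*dt) = 0.993645
Stock lattice S(k, i) with i counting down-moves:
  k=0: S(0,0) = 45.8500
  k=1: S(1,0) = 54.1385; S(1,1) = 38.8305
  k=2: S(2,0) = 63.9253; S(2,1) = 45.8500; S(2,2) = 32.8856
Terminal payoffs V(N, i) = max(S_T - K, 0):
  V(2,0) = 11.925311; V(2,1) = 0.000000; V(2,2) = 0.000000
Backward induction: V(k, i) = exp(-r*dt) * [p * V(k+1, i) + (1-p) * V(k+1, i+1)]; then take max(V_cont, immediate exercise) for American.
  V(1,0) = exp(-r*dt) * [p*11.925311 + (1-p)*0.000000] = 5.660614; exercise = 2.138485; V(1,0) = max -> 5.660614
  V(1,1) = exp(-r*dt) * [p*0.000000 + (1-p)*0.000000] = 0.000000; exercise = 0.000000; V(1,1) = max -> 0.000000
  V(0,0) = exp(-r*dt) * [p*5.660614 + (1-p)*0.000000] = 2.686937; exercise = 0.000000; V(0,0) = max -> 2.686937


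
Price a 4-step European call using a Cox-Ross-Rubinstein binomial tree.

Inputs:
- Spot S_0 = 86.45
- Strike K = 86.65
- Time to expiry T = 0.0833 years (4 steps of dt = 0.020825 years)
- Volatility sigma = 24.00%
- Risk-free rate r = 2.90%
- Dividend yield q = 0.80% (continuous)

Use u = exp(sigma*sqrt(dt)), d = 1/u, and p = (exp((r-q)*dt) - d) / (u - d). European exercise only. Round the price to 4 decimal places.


Answer: Price = V(0,0) = 2.2562

Derivation:
dt = T/N = 0.020825
u = exp(sigma*sqrt(dt)) = 1.035241; d = 1/u = 0.965959
p = (exp((r-q)*dt) - d) / (u - d) = 0.497656
Discount per step: exp(-r*dt) = 0.999396
Stock lattice S(k, i) with i counting down-moves:
  k=0: S(0,0) = 86.4500
  k=1: S(1,0) = 89.4966; S(1,1) = 83.5071
  k=2: S(2,0) = 92.6505; S(2,1) = 86.4500; S(2,2) = 80.6645
  k=3: S(3,0) = 95.9156; S(3,1) = 89.4966; S(3,2) = 83.5071; S(3,3) = 77.9185
  k=4: S(4,0) = 99.2957; S(4,1) = 92.6505; S(4,2) = 86.4500; S(4,3) = 80.6645; S(4,4) = 75.2661
Terminal payoffs V(N, i) = max(S_T - K, 0):
  V(4,0) = 12.645729; V(4,1) = 6.000503; V(4,2) = 0.000000; V(4,3) = 0.000000; V(4,4) = 0.000000
Backward induction: V(k, i) = exp(-r*dt) * [p * V(k+1, i) + (1-p) * V(k+1, i+1)].
  V(3,0) = exp(-r*dt) * [p*12.645729 + (1-p)*6.000503] = 9.301920
  V(3,1) = exp(-r*dt) * [p*6.000503 + (1-p)*0.000000] = 2.984383
  V(3,2) = exp(-r*dt) * [p*0.000000 + (1-p)*0.000000] = 0.000000
  V(3,3) = exp(-r*dt) * [p*0.000000 + (1-p)*0.000000] = 0.000000
  V(2,0) = exp(-r*dt) * [p*9.301920 + (1-p)*2.984383] = 6.124643
  V(2,1) = exp(-r*dt) * [p*2.984383 + (1-p)*0.000000] = 1.484300
  V(2,2) = exp(-r*dt) * [p*0.000000 + (1-p)*0.000000] = 0.000000
  V(1,0) = exp(-r*dt) * [p*6.124643 + (1-p)*1.484300] = 3.791304
  V(1,1) = exp(-r*dt) * [p*1.484300 + (1-p)*0.000000] = 0.738225
  V(0,0) = exp(-r*dt) * [p*3.791304 + (1-p)*0.738225] = 2.256245


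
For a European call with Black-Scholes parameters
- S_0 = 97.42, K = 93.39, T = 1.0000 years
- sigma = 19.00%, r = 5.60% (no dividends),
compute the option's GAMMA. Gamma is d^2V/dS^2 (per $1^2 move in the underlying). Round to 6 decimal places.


Answer: Gamma = 0.017871

Derivation:
d1 = 0.6120908171; d2 = 0.4220908171
phi(d1) = 0.3307917957; exp(-qT) = 1.0000000000; exp(-rT) = 0.9455391359
Gamma = exp(-qT) * phi(d1) / (S * sigma * sqrt(T)) = 1.0000000000 * 0.3307917957 / (97.4200 * 0.1900 * 1.0000000000) = 0.017871


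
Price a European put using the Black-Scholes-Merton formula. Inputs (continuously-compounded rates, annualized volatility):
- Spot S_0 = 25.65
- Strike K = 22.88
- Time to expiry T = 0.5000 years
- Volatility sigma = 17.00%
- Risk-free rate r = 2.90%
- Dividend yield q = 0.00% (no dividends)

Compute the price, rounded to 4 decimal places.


Answer: Price = 0.2097

Derivation:
d1 = (ln(S/K) + (r - q + 0.5*sigma^2) * T) / (sigma * sqrt(T)) = 1.13141581
d2 = d1 - sigma * sqrt(T) = 1.01120766
exp(-rT) = 0.98560462; exp(-qT) = 1.00000000
P = K * exp(-rT) * N(-d2) - S_0 * exp(-qT) * N(-d1)
N(-d1) = 0.12894006; N(-d2) = 0.15595852
P = 22.8800 * 0.98560462 * 0.15595852 - 25.6500 * 1.00000000 * 0.12894006 = 0.2097


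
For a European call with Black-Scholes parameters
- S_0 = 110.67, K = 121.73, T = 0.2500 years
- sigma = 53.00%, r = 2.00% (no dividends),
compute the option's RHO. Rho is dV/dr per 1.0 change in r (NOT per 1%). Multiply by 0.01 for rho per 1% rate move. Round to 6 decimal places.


Answer: Rho = 9.631673

Derivation:
d1 = -0.2080761402; d2 = -0.4730761402
phi(d1) = 0.3903988488; exp(-qT) = 1.0000000000; exp(-rT) = 0.9950124792
N(d2) = 0.3180794293
Rho = K*T*exp(-rT)*N(d2) = 121.7300 * 0.2500 * 0.9950124792 * 0.3180794293 = 9.631673


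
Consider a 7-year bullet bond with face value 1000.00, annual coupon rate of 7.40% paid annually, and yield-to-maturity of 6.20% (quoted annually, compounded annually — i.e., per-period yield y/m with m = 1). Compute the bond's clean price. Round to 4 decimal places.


Coupon per period c = face * coupon_rate / m = 74.000000
Periods per year m = 1; per-period yield y/m = 0.062000
Number of cashflows N = 7
Cashflows (t years, CF_t, discount factor 1/(1+y/m)^(m*t), PV):
  t = 1.0000: CF_t = 74.000000, DF = 0.941620, PV = 69.679849
  t = 2.0000: CF_t = 74.000000, DF = 0.886647, PV = 65.611911
  t = 3.0000: CF_t = 74.000000, DF = 0.834885, PV = 61.781460
  t = 4.0000: CF_t = 74.000000, DF = 0.786144, PV = 58.174633
  t = 5.0000: CF_t = 74.000000, DF = 0.740248, PV = 54.778374
  t = 6.0000: CF_t = 74.000000, DF = 0.697032, PV = 51.580390
  t = 7.0000: CF_t = 1074.000000, DF = 0.656339, PV = 704.908365
Price P = sum_t PV_t = 1066.514982

Answer: Price = 1066.5150


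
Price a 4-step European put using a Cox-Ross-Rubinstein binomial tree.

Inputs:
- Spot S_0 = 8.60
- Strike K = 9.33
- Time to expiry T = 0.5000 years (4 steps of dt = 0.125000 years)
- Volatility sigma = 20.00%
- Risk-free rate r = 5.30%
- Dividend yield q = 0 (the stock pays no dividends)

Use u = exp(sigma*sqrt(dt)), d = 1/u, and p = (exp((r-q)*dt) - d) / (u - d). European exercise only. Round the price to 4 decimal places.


dt = T/N = 0.125000
u = exp(sigma*sqrt(dt)) = 1.073271; d = 1/u = 0.931731
p = (exp((r-q)*dt) - d) / (u - d) = 0.529292
Discount per step: exp(-r*dt) = 0.993397
Stock lattice S(k, i) with i counting down-moves:
  k=0: S(0,0) = 8.6000
  k=1: S(1,0) = 9.2301; S(1,1) = 8.0129
  k=2: S(2,0) = 9.9064; S(2,1) = 8.6000; S(2,2) = 7.4659
  k=3: S(3,0) = 10.6323; S(3,1) = 9.2301; S(3,2) = 8.0129; S(3,3) = 6.9562
  k=4: S(4,0) = 11.4113; S(4,1) = 9.9064; S(4,2) = 8.6000; S(4,3) = 7.4659; S(4,4) = 6.4813
Terminal payoffs V(N, i) = max(K - S_T, 0):
  V(4,0) = 0.000000; V(4,1) = 0.000000; V(4,2) = 0.730000; V(4,3) = 1.864138; V(4,4) = 2.848710
Backward induction: V(k, i) = exp(-r*dt) * [p * V(k+1, i) + (1-p) * V(k+1, i+1)].
  V(3,0) = exp(-r*dt) * [p*0.000000 + (1-p)*0.000000] = 0.000000
  V(3,1) = exp(-r*dt) * [p*0.000000 + (1-p)*0.730000] = 0.341348
  V(3,2) = exp(-r*dt) * [p*0.730000 + (1-p)*1.864138] = 1.255503
  V(3,3) = exp(-r*dt) * [p*1.864138 + (1-p)*2.848710] = 2.312215
  V(2,0) = exp(-r*dt) * [p*0.000000 + (1-p)*0.341348] = 0.159614
  V(2,1) = exp(-r*dt) * [p*0.341348 + (1-p)*1.255503] = 0.766553
  V(2,2) = exp(-r*dt) * [p*1.255503 + (1-p)*2.312215] = 1.741331
  V(1,0) = exp(-r*dt) * [p*0.159614 + (1-p)*0.766553] = 0.442365
  V(1,1) = exp(-r*dt) * [p*0.766553 + (1-p)*1.741331] = 1.217298
  V(0,0) = exp(-r*dt) * [p*0.442365 + (1-p)*1.217298] = 0.801802

Answer: Price = V(0,0) = 0.8018


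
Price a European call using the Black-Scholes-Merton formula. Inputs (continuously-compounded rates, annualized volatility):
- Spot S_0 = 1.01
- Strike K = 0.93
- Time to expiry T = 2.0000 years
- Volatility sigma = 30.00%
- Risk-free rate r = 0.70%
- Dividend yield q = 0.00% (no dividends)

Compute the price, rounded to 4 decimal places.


Answer: Price = 0.2124

Derivation:
d1 = (ln(S/K) + (r - q + 0.5*sigma^2) * T) / (sigma * sqrt(T)) = 0.43963427
d2 = d1 - sigma * sqrt(T) = 0.01537020
exp(-rT) = 0.98609754; exp(-qT) = 1.00000000
C = S_0 * exp(-qT) * N(d1) - K * exp(-rT) * N(d2)
N(d1) = 0.66989899; N(d2) = 0.50613158
C = 1.0100 * 1.00000000 * 0.66989899 - 0.9300 * 0.98609754 * 0.50613158 = 0.2124


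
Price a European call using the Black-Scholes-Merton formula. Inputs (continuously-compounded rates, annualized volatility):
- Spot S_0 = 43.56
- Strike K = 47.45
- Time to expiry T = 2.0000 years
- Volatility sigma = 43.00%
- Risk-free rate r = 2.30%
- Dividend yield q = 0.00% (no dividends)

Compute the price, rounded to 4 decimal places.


d1 = (ln(S/K) + (r - q + 0.5*sigma^2) * T) / (sigma * sqrt(T)) = 0.23903954
d2 = d1 - sigma * sqrt(T) = -0.36907229
exp(-rT) = 0.95504196; exp(-qT) = 1.00000000
C = S_0 * exp(-qT) * N(d1) - K * exp(-rT) * N(d2)
N(d1) = 0.59446254; N(d2) = 0.35603692
C = 43.5600 * 1.00000000 * 0.59446254 - 47.4500 * 0.95504196 * 0.35603692 = 9.7604

Answer: Price = 9.7604


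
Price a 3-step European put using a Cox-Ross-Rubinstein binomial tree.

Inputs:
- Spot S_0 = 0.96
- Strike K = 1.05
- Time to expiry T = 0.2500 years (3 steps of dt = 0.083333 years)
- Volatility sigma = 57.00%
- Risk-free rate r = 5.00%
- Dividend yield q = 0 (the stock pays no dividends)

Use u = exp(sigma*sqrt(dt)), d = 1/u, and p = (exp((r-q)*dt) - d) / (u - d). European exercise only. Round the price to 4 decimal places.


Answer: Price = V(0,0) = 0.1595

Derivation:
dt = T/N = 0.083333
u = exp(sigma*sqrt(dt)) = 1.178856; d = 1/u = 0.848280
p = (exp((r-q)*dt) - d) / (u - d) = 0.471587
Discount per step: exp(-r*dt) = 0.995842
Stock lattice S(k, i) with i counting down-moves:
  k=0: S(0,0) = 0.9600
  k=1: S(1,0) = 1.1317; S(1,1) = 0.8143
  k=2: S(2,0) = 1.3341; S(2,1) = 0.9600; S(2,2) = 0.6908
  k=3: S(3,0) = 1.5727; S(3,1) = 1.1317; S(3,2) = 0.8143; S(3,3) = 0.5860
Terminal payoffs V(N, i) = max(K - S_T, 0):
  V(3,0) = 0.000000; V(3,1) = 0.000000; V(3,2) = 0.235651; V(3,3) = 0.464012
Backward induction: V(k, i) = exp(-r*dt) * [p * V(k+1, i) + (1-p) * V(k+1, i+1)].
  V(2,0) = exp(-r*dt) * [p*0.000000 + (1-p)*0.000000] = 0.000000
  V(2,1) = exp(-r*dt) * [p*0.000000 + (1-p)*0.235651] = 0.124004
  V(2,2) = exp(-r*dt) * [p*0.235651 + (1-p)*0.464012] = 0.354839
  V(1,0) = exp(-r*dt) * [p*0.000000 + (1-p)*0.124004] = 0.065253
  V(1,1) = exp(-r*dt) * [p*0.124004 + (1-p)*0.354839] = 0.244957
  V(0,0) = exp(-r*dt) * [p*0.065253 + (1-p)*0.244957] = 0.159545


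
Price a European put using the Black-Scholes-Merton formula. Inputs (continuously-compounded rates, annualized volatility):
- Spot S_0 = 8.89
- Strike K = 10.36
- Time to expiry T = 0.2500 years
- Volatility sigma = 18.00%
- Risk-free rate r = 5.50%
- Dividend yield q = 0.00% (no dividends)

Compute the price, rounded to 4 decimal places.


d1 = (ln(S/K) + (r - q + 0.5*sigma^2) * T) / (sigma * sqrt(T)) = -1.50250208
d2 = d1 - sigma * sqrt(T) = -1.59250208
exp(-rT) = 0.98634410; exp(-qT) = 1.00000000
P = K * exp(-rT) * N(-d2) - S_0 * exp(-qT) * N(-d1)
N(-d1) = 0.93351625; N(-d2) = 0.94436403
P = 10.3600 * 0.98634410 * 0.94436403 - 8.8900 * 1.00000000 * 0.93351625 = 1.3510

Answer: Price = 1.3510


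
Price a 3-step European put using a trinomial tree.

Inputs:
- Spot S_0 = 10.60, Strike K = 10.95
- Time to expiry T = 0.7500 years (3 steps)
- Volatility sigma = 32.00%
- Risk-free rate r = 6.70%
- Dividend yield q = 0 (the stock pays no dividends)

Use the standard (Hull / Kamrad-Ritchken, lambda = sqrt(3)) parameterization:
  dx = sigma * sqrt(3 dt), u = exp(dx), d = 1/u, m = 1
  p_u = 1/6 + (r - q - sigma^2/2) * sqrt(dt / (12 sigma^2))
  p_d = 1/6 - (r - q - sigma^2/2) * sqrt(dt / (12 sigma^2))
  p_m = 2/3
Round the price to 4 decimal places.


Answer: Price = V(0,0) = 1.0219

Derivation:
dt = T/N = 0.250000; dx = sigma*sqrt(3*dt) = 0.277128
u = exp(dx) = 1.319335; d = 1/u = 0.757957
p_u = 0.173793, p_m = 0.666667, p_d = 0.159540
Discount per step: exp(-r*dt) = 0.983390
Stock lattice S(k, j) with j the centered position index:
  k=0: S(0,+0) = 10.6000
  k=1: S(1,-1) = 8.0343; S(1,+0) = 10.6000; S(1,+1) = 13.9850
  k=2: S(2,-2) = 6.0897; S(2,-1) = 8.0343; S(2,+0) = 10.6000; S(2,+1) = 13.9850; S(2,+2) = 18.4508
  k=3: S(3,-3) = 4.6157; S(3,-2) = 6.0897; S(3,-1) = 8.0343; S(3,+0) = 10.6000; S(3,+1) = 13.9850; S(3,+2) = 18.4508; S(3,+3) = 24.3429
Terminal payoffs V(N, j) = max(K - S_T, 0):
  V(3,-3) = 6.334272; V(3,-2) = 4.860307; V(3,-1) = 2.915652; V(3,+0) = 0.350000; V(3,+1) = 0.000000; V(3,+2) = 0.000000; V(3,+3) = 0.000000
Backward induction: V(k, j) = exp(-r*dt) * [p_u * V(k+1, j+1) + p_m * V(k+1, j) + p_d * V(k+1, j-1)]
  V(2,-2) = exp(-r*dt) * [p_u*2.915652 + p_m*4.860307 + p_d*6.334272] = 4.678471
  V(2,-1) = exp(-r*dt) * [p_u*0.350000 + p_m*2.915652 + p_d*4.860307] = 2.733832
  V(2,+0) = exp(-r*dt) * [p_u*0.000000 + p_m*0.350000 + p_d*2.915652] = 0.686894
  V(2,+1) = exp(-r*dt) * [p_u*0.000000 + p_m*0.000000 + p_d*0.350000] = 0.054911
  V(2,+2) = exp(-r*dt) * [p_u*0.000000 + p_m*0.000000 + p_d*0.000000] = 0.000000
  V(1,-1) = exp(-r*dt) * [p_u*0.686894 + p_m*2.733832 + p_d*4.678471] = 2.643681
  V(1,+0) = exp(-r*dt) * [p_u*0.054911 + p_m*0.686894 + p_d*2.733832] = 0.888618
  V(1,+1) = exp(-r*dt) * [p_u*0.000000 + p_m*0.054911 + p_d*0.686894] = 0.143766
  V(0,+0) = exp(-r*dt) * [p_u*0.143766 + p_m*0.888618 + p_d*2.643681] = 1.021910


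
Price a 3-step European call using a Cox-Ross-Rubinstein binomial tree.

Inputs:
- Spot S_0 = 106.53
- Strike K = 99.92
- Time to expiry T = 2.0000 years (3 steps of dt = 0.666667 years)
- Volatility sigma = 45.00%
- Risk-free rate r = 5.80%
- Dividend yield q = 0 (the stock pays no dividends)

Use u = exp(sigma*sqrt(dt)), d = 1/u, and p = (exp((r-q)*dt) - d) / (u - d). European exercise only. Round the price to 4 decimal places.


dt = T/N = 0.666667
u = exp(sigma*sqrt(dt)) = 1.444009; d = 1/u = 0.692516
p = (exp((r-q)*dt) - d) / (u - d) = 0.461625
Discount per step: exp(-r*dt) = 0.962071
Stock lattice S(k, i) with i counting down-moves:
  k=0: S(0,0) = 106.5300
  k=1: S(1,0) = 153.8303; S(1,1) = 73.7738
  k=2: S(2,0) = 222.1324; S(2,1) = 106.5300; S(2,2) = 51.0895
  k=3: S(3,0) = 320.7612; S(3,1) = 153.8303; S(3,2) = 73.7738; S(3,3) = 35.3803
Terminal payoffs V(N, i) = max(S_T - K, 0):
  V(3,0) = 220.841232; V(3,1) = 53.910308; V(3,2) = 0.000000; V(3,3) = 0.000000
Backward induction: V(k, i) = exp(-r*dt) * [p * V(k+1, i) + (1-p) * V(k+1, i+1)].
  V(2,0) = exp(-r*dt) * [p*220.841232 + (1-p)*53.910308] = 126.002222
  V(2,1) = exp(-r*dt) * [p*53.910308 + (1-p)*0.000000] = 23.942419
  V(2,2) = exp(-r*dt) * [p*0.000000 + (1-p)*0.000000] = 0.000000
  V(1,0) = exp(-r*dt) * [p*126.002222 + (1-p)*23.942419] = 68.360685
  V(1,1) = exp(-r*dt) * [p*23.942419 + (1-p)*0.000000] = 10.633206
  V(0,0) = exp(-r*dt) * [p*68.360685 + (1-p)*10.633206] = 35.867588

Answer: Price = V(0,0) = 35.8676


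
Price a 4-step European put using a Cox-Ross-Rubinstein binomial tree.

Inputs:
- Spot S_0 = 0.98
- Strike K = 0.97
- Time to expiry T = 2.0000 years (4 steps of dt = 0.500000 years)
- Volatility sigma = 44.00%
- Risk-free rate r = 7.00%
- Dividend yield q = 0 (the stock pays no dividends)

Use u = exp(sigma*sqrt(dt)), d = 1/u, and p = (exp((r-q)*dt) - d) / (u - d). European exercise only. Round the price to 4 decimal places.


Answer: Price = V(0,0) = 0.1485

Derivation:
dt = T/N = 0.500000
u = exp(sigma*sqrt(dt)) = 1.364963; d = 1/u = 0.732621
p = (exp((r-q)*dt) - d) / (u - d) = 0.479170
Discount per step: exp(-r*dt) = 0.965605
Stock lattice S(k, i) with i counting down-moves:
  k=0: S(0,0) = 0.9800
  k=1: S(1,0) = 1.3377; S(1,1) = 0.7180
  k=2: S(2,0) = 1.8259; S(2,1) = 0.9800; S(2,2) = 0.5260
  k=3: S(3,0) = 2.4922; S(3,1) = 1.3377; S(3,2) = 0.7180; S(3,3) = 0.3854
  k=4: S(4,0) = 3.4018; S(4,1) = 1.8259; S(4,2) = 0.9800; S(4,3) = 0.5260; S(4,4) = 0.2823
Terminal payoffs V(N, i) = max(K - S_T, 0):
  V(4,0) = 0.000000; V(4,1) = 0.000000; V(4,2) = 0.000000; V(4,3) = 0.444001; V(4,4) = 0.687679
Backward induction: V(k, i) = exp(-r*dt) * [p * V(k+1, i) + (1-p) * V(k+1, i+1)].
  V(3,0) = exp(-r*dt) * [p*0.000000 + (1-p)*0.000000] = 0.000000
  V(3,1) = exp(-r*dt) * [p*0.000000 + (1-p)*0.000000] = 0.000000
  V(3,2) = exp(-r*dt) * [p*0.000000 + (1-p)*0.444001] = 0.223296
  V(3,3) = exp(-r*dt) * [p*0.444001 + (1-p)*0.687679] = 0.551280
  V(2,0) = exp(-r*dt) * [p*0.000000 + (1-p)*0.000000] = 0.000000
  V(2,1) = exp(-r*dt) * [p*0.000000 + (1-p)*0.223296] = 0.112299
  V(2,2) = exp(-r*dt) * [p*0.223296 + (1-p)*0.551280] = 0.380564
  V(1,0) = exp(-r*dt) * [p*0.000000 + (1-p)*0.112299] = 0.056477
  V(1,1) = exp(-r*dt) * [p*0.112299 + (1-p)*0.380564] = 0.243352
  V(0,0) = exp(-r*dt) * [p*0.056477 + (1-p)*0.243352] = 0.148517


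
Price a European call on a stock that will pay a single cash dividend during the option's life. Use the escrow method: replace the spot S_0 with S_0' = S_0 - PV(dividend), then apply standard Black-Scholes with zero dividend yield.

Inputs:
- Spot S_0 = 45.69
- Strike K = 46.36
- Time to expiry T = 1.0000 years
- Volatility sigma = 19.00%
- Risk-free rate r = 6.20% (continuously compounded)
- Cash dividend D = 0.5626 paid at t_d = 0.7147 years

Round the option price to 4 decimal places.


PV(D) = D * exp(-r * t_d) = 0.5626 * 0.95665601 = 0.53821467
S_0' = S_0 - PV(D) = 45.6900 - 0.53821467 = 45.15178533
d1 = (ln(S_0'/K) + (r + sigma^2/2)*T) / (sigma*sqrt(T)) = 0.28233054
d2 = d1 - sigma*sqrt(T) = 0.09233054
exp(-rT) = 0.93988289
N(d1) = 0.61115497; N(d2) = 0.53678229
C = S_0' * N(d1) - K * exp(-rT) * N(d2) = 45.15178533 * 0.61115497 - 46.3600 * 0.93988289 * 0.53678229 = 4.2055

Answer: Price = 4.2055


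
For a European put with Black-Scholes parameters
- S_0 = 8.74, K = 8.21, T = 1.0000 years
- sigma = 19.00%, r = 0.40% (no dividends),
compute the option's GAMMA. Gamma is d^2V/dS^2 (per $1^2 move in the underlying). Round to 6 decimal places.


d1 = 0.4453014011; d2 = 0.2553014011
phi(d1) = 0.3612860681; exp(-qT) = 1.0000000000; exp(-rT) = 0.9960079893
Gamma = exp(-qT) * phi(d1) / (S * sigma * sqrt(T)) = 1.0000000000 * 0.3612860681 / (8.7400 * 0.1900 * 1.0000000000) = 0.217564

Answer: Gamma = 0.217564


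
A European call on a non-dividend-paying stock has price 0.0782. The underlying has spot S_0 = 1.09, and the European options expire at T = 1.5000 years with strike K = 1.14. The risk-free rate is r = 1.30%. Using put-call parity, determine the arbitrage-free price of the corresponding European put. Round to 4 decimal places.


Put-call parity: C - P = S_0 * exp(-qT) - K * exp(-rT).
S_0 * exp(-qT) = 1.0900 * 1.00000000 = 1.09000000
K * exp(-rT) = 1.1400 * 0.98068890 = 1.11798534
P = C - S*exp(-qT) + K*exp(-rT)
P = 0.0782 - 1.09000000 + 1.11798534 = 0.1062

Answer: Put price = 0.1062


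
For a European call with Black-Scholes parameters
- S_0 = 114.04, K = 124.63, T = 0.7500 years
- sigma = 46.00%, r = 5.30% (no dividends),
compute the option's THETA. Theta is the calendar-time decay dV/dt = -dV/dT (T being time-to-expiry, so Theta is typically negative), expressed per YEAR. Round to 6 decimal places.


d1 = 0.0760594121; d2 = -0.3223122737
phi(d1) = 0.3977900003; exp(-qT) = 1.0000000000; exp(-rT) = 0.9610296665
Theta = -S*exp(-qT)*phi(d1)*sigma/(2*sqrt(T)) - r*K*exp(-rT)*N(d2) + q*S*exp(-qT)*N(d1)
N(d1) = 0.5303140845; N(d2) = 0.3736080679; sqrt(T) = 0.8660254038
Term 1 = -114.0400 * 1.0000000000 * 0.3977900003 * 0.4600 / (2 * 0.8660254038) = -12.0478145677
Term 2 = -0.0530 * 124.6300 * 0.9610296665 * 0.3736080679 = -2.3716549546
Term 3 = 0 (no dividend yield, q = 0)
Theta = -12.0478145677 + (-2.3716549546) + (0.0000000000) = -14.419470

Answer: Theta = -14.419470


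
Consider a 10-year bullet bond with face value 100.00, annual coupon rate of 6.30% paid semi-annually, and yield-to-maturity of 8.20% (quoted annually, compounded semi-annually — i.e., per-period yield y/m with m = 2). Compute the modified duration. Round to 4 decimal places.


Answer: Modified duration = 7.0769

Derivation:
Coupon per period c = face * coupon_rate / m = 3.150000
Periods per year m = 2; per-period yield y/m = 0.041000
Number of cashflows N = 20
Cashflows (t years, CF_t, discount factor 1/(1+y/m)^(m*t), PV):
  t = 0.5000: CF_t = 3.150000, DF = 0.960615, PV = 3.025937
  t = 1.0000: CF_t = 3.150000, DF = 0.922781, PV = 2.906759
  t = 1.5000: CF_t = 3.150000, DF = 0.886437, PV = 2.792276
  t = 2.0000: CF_t = 3.150000, DF = 0.851524, PV = 2.682302
  t = 2.5000: CF_t = 3.150000, DF = 0.817987, PV = 2.576659
  t = 3.0000: CF_t = 3.150000, DF = 0.785770, PV = 2.475177
  t = 3.5000: CF_t = 3.150000, DF = 0.754823, PV = 2.377691
  t = 4.0000: CF_t = 3.150000, DF = 0.725094, PV = 2.284045
  t = 4.5000: CF_t = 3.150000, DF = 0.696536, PV = 2.194088
  t = 5.0000: CF_t = 3.150000, DF = 0.669103, PV = 2.107673
  t = 5.5000: CF_t = 3.150000, DF = 0.642750, PV = 2.024662
  t = 6.0000: CF_t = 3.150000, DF = 0.617435, PV = 1.944920
  t = 6.5000: CF_t = 3.150000, DF = 0.593117, PV = 1.868319
  t = 7.0000: CF_t = 3.150000, DF = 0.569757, PV = 1.794735
  t = 7.5000: CF_t = 3.150000, DF = 0.547317, PV = 1.724049
  t = 8.0000: CF_t = 3.150000, DF = 0.525761, PV = 1.656147
  t = 8.5000: CF_t = 3.150000, DF = 0.505054, PV = 1.590919
  t = 9.0000: CF_t = 3.150000, DF = 0.485162, PV = 1.528261
  t = 9.5000: CF_t = 3.150000, DF = 0.466054, PV = 1.468070
  t = 10.0000: CF_t = 103.150000, DF = 0.447698, PV = 46.180076
Price P = sum_t PV_t = 87.202765
First compute Macaulay numerator sum_t t * PV_t:
  t * PV_t at t = 0.5000: 1.512968
  t * PV_t at t = 1.0000: 2.906759
  t * PV_t at t = 1.5000: 4.188414
  t * PV_t at t = 2.0000: 5.364604
  t * PV_t at t = 2.5000: 6.441647
  t * PV_t at t = 3.0000: 7.425530
  t * PV_t at t = 3.5000: 8.321919
  t * PV_t at t = 4.0000: 9.136181
  t * PV_t at t = 4.5000: 9.873395
  t * PV_t at t = 5.0000: 10.538366
  t * PV_t at t = 5.5000: 11.135641
  t * PV_t at t = 6.0000: 11.669522
  t * PV_t at t = 6.5000: 12.144075
  t * PV_t at t = 7.0000: 12.563145
  t * PV_t at t = 7.5000: 12.930368
  t * PV_t at t = 8.0000: 13.249176
  t * PV_t at t = 8.5000: 13.522814
  t * PV_t at t = 9.0000: 13.754346
  t * PV_t at t = 9.5000: 13.946663
  t * PV_t at t = 10.0000: 461.800759
Macaulay duration D = 642.426290 / 87.202765 = 7.367040
Modified duration = D / (1 + y/m) = 7.367040 / (1 + 0.041000) = 7.076888


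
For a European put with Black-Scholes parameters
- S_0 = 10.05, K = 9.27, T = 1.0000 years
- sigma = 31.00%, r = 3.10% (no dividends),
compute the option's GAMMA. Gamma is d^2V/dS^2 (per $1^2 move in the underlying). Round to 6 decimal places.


d1 = 0.5156104998; d2 = 0.2056104998
phi(d1) = 0.3492855044; exp(-qT) = 1.0000000000; exp(-rT) = 0.9694755731
Gamma = exp(-qT) * phi(d1) / (S * sigma * sqrt(T)) = 1.0000000000 * 0.3492855044 / (10.0500 * 0.3100 * 1.0000000000) = 0.112112

Answer: Gamma = 0.112112


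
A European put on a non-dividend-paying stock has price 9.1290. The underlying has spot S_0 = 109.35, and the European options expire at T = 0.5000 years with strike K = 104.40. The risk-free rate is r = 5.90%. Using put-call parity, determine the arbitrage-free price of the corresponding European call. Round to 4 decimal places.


Answer: Call price = 17.1138

Derivation:
Put-call parity: C - P = S_0 * exp(-qT) - K * exp(-rT).
S_0 * exp(-qT) = 109.3500 * 1.00000000 = 109.35000000
K * exp(-rT) = 104.4000 * 0.97093088 = 101.36518363
C = P + S*exp(-qT) - K*exp(-rT)
C = 9.1290 + 109.35000000 - 101.36518363 = 17.1138


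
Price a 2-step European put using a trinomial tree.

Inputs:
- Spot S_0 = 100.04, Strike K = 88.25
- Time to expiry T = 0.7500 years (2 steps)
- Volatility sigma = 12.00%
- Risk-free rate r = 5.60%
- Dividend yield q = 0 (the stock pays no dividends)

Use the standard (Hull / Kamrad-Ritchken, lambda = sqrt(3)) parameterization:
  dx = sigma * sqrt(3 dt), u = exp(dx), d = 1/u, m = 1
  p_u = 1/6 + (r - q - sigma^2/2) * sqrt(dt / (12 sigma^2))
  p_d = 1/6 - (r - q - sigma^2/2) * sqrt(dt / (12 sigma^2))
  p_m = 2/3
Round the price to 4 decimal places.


dt = T/N = 0.375000; dx = sigma*sqrt(3*dt) = 0.127279
u = exp(dx) = 1.135734; d = 1/u = 0.880488
p_u = 0.238556, p_m = 0.666667, p_d = 0.094777
Discount per step: exp(-r*dt) = 0.979219
Stock lattice S(k, j) with j the centered position index:
  k=0: S(0,+0) = 100.0400
  k=1: S(1,-1) = 88.0840; S(1,+0) = 100.0400; S(1,+1) = 113.6188
  k=2: S(2,-2) = 77.5569; S(2,-1) = 88.0840; S(2,+0) = 100.0400; S(2,+1) = 113.6188; S(2,+2) = 129.0408
Terminal payoffs V(N, j) = max(K - S_T, 0):
  V(2,-2) = 10.693115; V(2,-1) = 0.166002; V(2,+0) = 0.000000; V(2,+1) = 0.000000; V(2,+2) = 0.000000
Backward induction: V(k, j) = exp(-r*dt) * [p_u * V(k+1, j+1) + p_m * V(k+1, j) + p_d * V(k+1, j-1)]
  V(1,-1) = exp(-r*dt) * [p_u*0.000000 + p_m*0.166002 + p_d*10.693115] = 1.100774
  V(1,+0) = exp(-r*dt) * [p_u*0.000000 + p_m*0.000000 + p_d*0.166002] = 0.015406
  V(1,+1) = exp(-r*dt) * [p_u*0.000000 + p_m*0.000000 + p_d*0.000000] = 0.000000
  V(0,+0) = exp(-r*dt) * [p_u*0.000000 + p_m*0.015406 + p_d*1.100774] = 0.112218

Answer: Price = V(0,0) = 0.1122


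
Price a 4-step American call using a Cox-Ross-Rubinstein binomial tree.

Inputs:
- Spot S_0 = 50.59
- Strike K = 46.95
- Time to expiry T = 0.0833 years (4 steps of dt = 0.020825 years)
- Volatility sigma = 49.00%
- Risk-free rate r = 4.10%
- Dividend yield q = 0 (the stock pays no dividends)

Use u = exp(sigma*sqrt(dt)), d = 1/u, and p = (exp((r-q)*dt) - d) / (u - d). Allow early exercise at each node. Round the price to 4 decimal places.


dt = T/N = 0.020825
u = exp(sigma*sqrt(dt)) = 1.073271; d = 1/u = 0.931731
p = (exp((r-q)*dt) - d) / (u - d) = 0.488364
Discount per step: exp(-r*dt) = 0.999147
Stock lattice S(k, i) with i counting down-moves:
  k=0: S(0,0) = 50.5900
  k=1: S(1,0) = 54.2968; S(1,1) = 47.1363
  k=2: S(2,0) = 58.2752; S(2,1) = 50.5900; S(2,2) = 43.9183
  k=3: S(3,0) = 62.5451; S(3,1) = 54.2968; S(3,2) = 47.1363; S(3,3) = 40.9200
  k=4: S(4,0) = 67.1278; S(4,1) = 58.2752; S(4,2) = 50.5900; S(4,3) = 43.9183; S(4,4) = 38.1265
Terminal payoffs V(N, i) = max(S_T - K, 0):
  V(4,0) = 20.177848; V(4,1) = 11.325190; V(4,2) = 3.640000; V(4,3) = 0.000000; V(4,4) = 0.000000
Backward induction: V(k, i) = exp(-r*dt) * [p * V(k+1, i) + (1-p) * V(k+1, i+1)]; then take max(V_cont, immediate exercise) for American.
  V(3,0) = exp(-r*dt) * [p*20.177848 + (1-p)*11.325190] = 15.635158; exercise = 15.595089; V(3,0) = max -> 15.635158
  V(3,1) = exp(-r*dt) * [p*11.325190 + (1-p)*3.640000] = 7.386864; exercise = 7.346794; V(3,1) = max -> 7.386864
  V(3,2) = exp(-r*dt) * [p*3.640000 + (1-p)*0.000000] = 1.776130; exercise = 0.186265; V(3,2) = max -> 1.776130
  V(3,3) = exp(-r*dt) * [p*0.000000 + (1-p)*0.000000] = 0.000000; exercise = 0.000000; V(3,3) = max -> 0.000000
  V(2,0) = exp(-r*dt) * [p*15.635158 + (1-p)*7.386864] = 11.405296; exercise = 11.325190; V(2,0) = max -> 11.405296
  V(2,1) = exp(-r*dt) * [p*7.386864 + (1-p)*1.776130] = 4.512359; exercise = 3.640000; V(2,1) = max -> 4.512359
  V(2,2) = exp(-r*dt) * [p*1.776130 + (1-p)*0.000000] = 0.866658; exercise = 0.000000; V(2,2) = max -> 0.866658
  V(1,0) = exp(-r*dt) * [p*11.405296 + (1-p)*4.512359] = 7.871901; exercise = 7.346794; V(1,0) = max -> 7.871901
  V(1,1) = exp(-r*dt) * [p*4.512359 + (1-p)*0.866658] = 2.644830; exercise = 0.186265; V(1,1) = max -> 2.644830
  V(0,0) = exp(-r*dt) * [p*7.871901 + (1-p)*2.644830] = 5.193110; exercise = 3.640000; V(0,0) = max -> 5.193110

Answer: Price = V(0,0) = 5.1931


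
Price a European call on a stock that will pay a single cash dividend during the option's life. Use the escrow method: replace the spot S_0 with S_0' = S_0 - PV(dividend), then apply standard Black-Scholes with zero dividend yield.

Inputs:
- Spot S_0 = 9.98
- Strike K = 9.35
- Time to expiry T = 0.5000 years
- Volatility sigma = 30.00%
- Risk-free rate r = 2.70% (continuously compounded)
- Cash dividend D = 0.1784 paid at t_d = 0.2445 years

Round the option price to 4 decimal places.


PV(D) = D * exp(-r * t_d) = 0.1784 * 0.99342024 = 0.17722617
S_0' = S_0 - PV(D) = 9.9800 - 0.17722617 = 9.80277383
d1 = (ln(S_0'/K) + (r + sigma^2/2)*T) / (sigma*sqrt(T)) = 0.39262833
d2 = d1 - sigma*sqrt(T) = 0.18049629
exp(-rT) = 0.98659072
N(d1) = 0.65270299; N(d2) = 0.57161852
C = S_0' * N(d1) - K * exp(-rT) * N(d2) = 9.80277383 * 0.65270299 - 9.3500 * 0.98659072 * 0.57161852 = 1.1253

Answer: Price = 1.1253


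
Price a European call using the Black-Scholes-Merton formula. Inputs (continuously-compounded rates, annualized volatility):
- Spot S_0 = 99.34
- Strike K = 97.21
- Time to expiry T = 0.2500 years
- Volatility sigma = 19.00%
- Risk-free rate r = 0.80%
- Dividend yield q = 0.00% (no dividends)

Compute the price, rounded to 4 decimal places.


d1 = (ln(S/K) + (r - q + 0.5*sigma^2) * T) / (sigma * sqrt(T)) = 0.29670761
d2 = d1 - sigma * sqrt(T) = 0.20170761
exp(-rT) = 0.99800200; exp(-qT) = 1.00000000
C = S_0 * exp(-qT) * N(d1) - K * exp(-rT) * N(d2)
N(d1) = 0.61665513; N(d2) = 0.57992734
C = 99.3400 * 1.00000000 * 0.61665513 - 97.2100 * 0.99800200 * 0.57992734 = 4.9964

Answer: Price = 4.9964


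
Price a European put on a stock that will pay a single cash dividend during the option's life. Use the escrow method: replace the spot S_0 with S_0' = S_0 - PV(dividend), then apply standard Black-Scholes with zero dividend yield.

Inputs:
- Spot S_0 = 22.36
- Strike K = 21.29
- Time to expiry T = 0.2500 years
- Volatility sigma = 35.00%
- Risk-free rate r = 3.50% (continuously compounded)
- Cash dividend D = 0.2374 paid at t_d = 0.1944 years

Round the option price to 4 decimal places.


PV(D) = D * exp(-r * t_d) = 0.2374 * 0.99321909 = 0.23579021
S_0' = S_0 - PV(D) = 22.3600 - 0.23579021 = 22.12420979
d1 = (ln(S_0'/K) + (r + sigma^2/2)*T) / (sigma*sqrt(T)) = 0.35712855
d2 = d1 - sigma*sqrt(T) = 0.18212855
exp(-rT) = 0.99128817
N(-d1) = 0.36049779; N(-d2) = 0.42774092
P = K * exp(-rT) * N(-d2) - S_0' * N(-d1) = 21.2900 * 0.99128817 * 0.42774092 - 22.12420979 * 0.36049779 = 1.0515

Answer: Price = 1.0515


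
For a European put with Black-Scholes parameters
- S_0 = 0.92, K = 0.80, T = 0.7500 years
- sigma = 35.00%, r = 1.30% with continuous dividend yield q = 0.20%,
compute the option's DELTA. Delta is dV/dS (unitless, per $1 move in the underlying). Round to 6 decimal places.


d1 = 0.6398672158; d2 = 0.3367583245
phi(d1) = 0.3250898868; exp(-qT) = 0.9985011244; exp(-rT) = 0.9902973771
N(-d1) = 0.2611294647
Delta = -exp(-qT) * N(-d1) = -0.9985011244 * 0.2611294647 = -0.260738

Answer: Delta = -0.260738


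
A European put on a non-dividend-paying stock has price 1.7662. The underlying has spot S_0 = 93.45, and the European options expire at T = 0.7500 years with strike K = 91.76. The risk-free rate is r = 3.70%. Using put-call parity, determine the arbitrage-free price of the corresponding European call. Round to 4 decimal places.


Put-call parity: C - P = S_0 * exp(-qT) - K * exp(-rT).
S_0 * exp(-qT) = 93.4500 * 1.00000000 = 93.45000000
K * exp(-rT) = 91.7600 * 0.97263149 = 89.24866592
C = P + S*exp(-qT) - K*exp(-rT)
C = 1.7662 + 93.45000000 - 89.24866592 = 5.9675

Answer: Call price = 5.9675


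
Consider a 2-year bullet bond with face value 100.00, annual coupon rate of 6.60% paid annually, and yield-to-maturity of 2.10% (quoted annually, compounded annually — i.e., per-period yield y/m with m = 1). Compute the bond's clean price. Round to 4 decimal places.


Coupon per period c = face * coupon_rate / m = 6.600000
Periods per year m = 1; per-period yield y/m = 0.021000
Number of cashflows N = 2
Cashflows (t years, CF_t, discount factor 1/(1+y/m)^(m*t), PV):
  t = 1.0000: CF_t = 6.600000, DF = 0.979432, PV = 6.464251
  t = 2.0000: CF_t = 106.600000, DF = 0.959287, PV = 102.259984
Price P = sum_t PV_t = 108.724235

Answer: Price = 108.7242


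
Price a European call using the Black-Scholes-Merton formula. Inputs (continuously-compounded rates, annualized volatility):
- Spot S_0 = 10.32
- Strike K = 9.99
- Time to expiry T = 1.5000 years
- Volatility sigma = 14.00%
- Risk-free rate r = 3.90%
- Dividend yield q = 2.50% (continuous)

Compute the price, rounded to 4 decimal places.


Answer: Price = 0.9522

Derivation:
d1 = (ln(S/K) + (r - q + 0.5*sigma^2) * T) / (sigma * sqrt(T)) = 0.39774562
d2 = d1 - sigma * sqrt(T) = 0.22628134
exp(-rT) = 0.94317824; exp(-qT) = 0.96319442
C = S_0 * exp(-qT) * N(d1) - K * exp(-rT) * N(d2)
N(d1) = 0.65459115; N(d2) = 0.58950869
C = 10.3200 * 0.96319442 * 0.65459115 - 9.9900 * 0.94317824 * 0.58950869 = 0.9522


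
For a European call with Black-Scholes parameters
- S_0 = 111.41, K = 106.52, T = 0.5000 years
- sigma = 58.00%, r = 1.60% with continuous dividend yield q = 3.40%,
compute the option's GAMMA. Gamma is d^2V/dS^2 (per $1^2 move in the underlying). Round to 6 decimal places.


d1 = 0.2925576992; d2 = -0.1175642339
phi(d1) = 0.3822297020; exp(-qT) = 0.9831436846; exp(-rT) = 0.9920319148
Gamma = exp(-qT) * phi(d1) / (S * sigma * sqrt(T)) = 0.9831436846 * 0.3822297020 / (111.4100 * 0.5800 * 0.7071067812) = 0.008224

Answer: Gamma = 0.008224


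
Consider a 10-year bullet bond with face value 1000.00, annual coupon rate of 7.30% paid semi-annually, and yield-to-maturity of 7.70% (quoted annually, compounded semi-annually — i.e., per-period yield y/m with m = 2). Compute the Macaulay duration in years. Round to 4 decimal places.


Coupon per period c = face * coupon_rate / m = 36.500000
Periods per year m = 2; per-period yield y/m = 0.038500
Number of cashflows N = 20
Cashflows (t years, CF_t, discount factor 1/(1+y/m)^(m*t), PV):
  t = 0.5000: CF_t = 36.500000, DF = 0.962927, PV = 35.146846
  t = 1.0000: CF_t = 36.500000, DF = 0.927229, PV = 33.843858
  t = 1.5000: CF_t = 36.500000, DF = 0.892854, PV = 32.589175
  t = 2.0000: CF_t = 36.500000, DF = 0.859754, PV = 31.381006
  t = 2.5000: CF_t = 36.500000, DF = 0.827880, PV = 30.217627
  t = 3.0000: CF_t = 36.500000, DF = 0.797188, PV = 29.097378
  t = 3.5000: CF_t = 36.500000, DF = 0.767635, PV = 28.018660
  t = 4.0000: CF_t = 36.500000, DF = 0.739176, PV = 26.979932
  t = 4.5000: CF_t = 36.500000, DF = 0.711773, PV = 25.979713
  t = 5.0000: CF_t = 36.500000, DF = 0.685386, PV = 25.016575
  t = 5.5000: CF_t = 36.500000, DF = 0.659977, PV = 24.089143
  t = 6.0000: CF_t = 36.500000, DF = 0.635509, PV = 23.196094
  t = 6.5000: CF_t = 36.500000, DF = 0.611949, PV = 22.336152
  t = 7.0000: CF_t = 36.500000, DF = 0.589263, PV = 21.508090
  t = 7.5000: CF_t = 36.500000, DF = 0.567417, PV = 20.710727
  t = 8.0000: CF_t = 36.500000, DF = 0.546381, PV = 19.942925
  t = 8.5000: CF_t = 36.500000, DF = 0.526126, PV = 19.203587
  t = 9.0000: CF_t = 36.500000, DF = 0.506621, PV = 18.491658
  t = 9.5000: CF_t = 36.500000, DF = 0.487839, PV = 17.806122
  t = 10.0000: CF_t = 1036.500000, DF = 0.469753, PV = 486.899456
Price P = sum_t PV_t = 972.454725
Macaulay numerator sum_t t * PV_t:
  t * PV_t at t = 0.5000: 17.573423
  t * PV_t at t = 1.0000: 33.843858
  t * PV_t at t = 1.5000: 48.883762
  t * PV_t at t = 2.0000: 62.762012
  t * PV_t at t = 2.5000: 75.544068
  t * PV_t at t = 3.0000: 87.292135
  t * PV_t at t = 3.5000: 98.065309
  t * PV_t at t = 4.0000: 107.919730
  t * PV_t at t = 4.5000: 116.908711
  t * PV_t at t = 5.0000: 125.082877
  t * PV_t at t = 5.5000: 132.490288
  t * PV_t at t = 6.0000: 139.176562
  t * PV_t at t = 6.5000: 145.184987
  t * PV_t at t = 7.0000: 150.556632
  t * PV_t at t = 7.5000: 155.330455
  t * PV_t at t = 8.0000: 159.543398
  t * PV_t at t = 8.5000: 163.230487
  t * PV_t at t = 9.0000: 166.424921
  t * PV_t at t = 9.5000: 169.158160
  t * PV_t at t = 10.0000: 4868.994556
Macaulay duration D = (sum_t t * PV_t) / P = 7023.966330 / 972.454725 = 7.222924

Answer: Macaulay duration = 7.2229 years


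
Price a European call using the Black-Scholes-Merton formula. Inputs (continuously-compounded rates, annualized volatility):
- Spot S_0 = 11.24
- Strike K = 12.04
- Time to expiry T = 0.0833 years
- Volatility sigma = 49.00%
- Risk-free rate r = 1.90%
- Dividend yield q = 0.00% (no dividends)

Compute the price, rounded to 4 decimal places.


d1 = (ln(S/K) + (r - q + 0.5*sigma^2) * T) / (sigma * sqrt(T)) = -0.40426892
d2 = d1 - sigma * sqrt(T) = -0.54569144
exp(-rT) = 0.99841855; exp(-qT) = 1.00000000
C = S_0 * exp(-qT) * N(d1) - K * exp(-rT) * N(d2)
N(d1) = 0.34300749; N(d2) = 0.29263903
C = 11.2400 * 1.00000000 * 0.34300749 - 12.0400 * 0.99841855 * 0.29263903 = 0.3376

Answer: Price = 0.3376


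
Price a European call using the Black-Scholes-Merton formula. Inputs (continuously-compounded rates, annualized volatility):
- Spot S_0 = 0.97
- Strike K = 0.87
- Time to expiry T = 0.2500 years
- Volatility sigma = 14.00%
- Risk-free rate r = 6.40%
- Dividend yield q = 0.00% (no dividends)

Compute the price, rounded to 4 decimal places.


Answer: Price = 0.1148

Derivation:
d1 = (ln(S/K) + (r - q + 0.5*sigma^2) * T) / (sigma * sqrt(T)) = 1.81789800
d2 = d1 - sigma * sqrt(T) = 1.74789800
exp(-rT) = 0.98412732; exp(-qT) = 1.00000000
C = S_0 * exp(-qT) * N(d1) - K * exp(-rT) * N(d2)
N(d1) = 0.96546014; N(d2) = 0.95975915
C = 0.9700 * 1.00000000 * 0.96546014 - 0.8700 * 0.98412732 * 0.95975915 = 0.1148


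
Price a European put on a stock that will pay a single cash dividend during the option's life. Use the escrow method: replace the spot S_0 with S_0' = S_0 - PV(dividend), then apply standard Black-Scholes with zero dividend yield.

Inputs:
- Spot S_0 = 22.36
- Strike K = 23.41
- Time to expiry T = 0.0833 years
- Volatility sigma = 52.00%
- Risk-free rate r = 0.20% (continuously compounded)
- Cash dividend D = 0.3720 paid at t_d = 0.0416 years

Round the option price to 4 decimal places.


Answer: Price = 2.1825

Derivation:
PV(D) = D * exp(-r * t_d) = 0.3720 * 0.99991680 = 0.37196905
S_0' = S_0 - PV(D) = 22.3600 - 0.37196905 = 21.98803095
d1 = (ln(S_0'/K) + (r + sigma^2/2)*T) / (sigma*sqrt(T)) = -0.34139064
d2 = d1 - sigma*sqrt(T) = -0.49147168
exp(-rT) = 0.99983341
N(-d1) = 0.63359524; N(-d2) = 0.68845356
P = K * exp(-rT) * N(-d2) - S_0' * N(-d1) = 23.4100 * 0.99983341 * 0.68845356 - 21.98803095 * 0.63359524 = 2.1825


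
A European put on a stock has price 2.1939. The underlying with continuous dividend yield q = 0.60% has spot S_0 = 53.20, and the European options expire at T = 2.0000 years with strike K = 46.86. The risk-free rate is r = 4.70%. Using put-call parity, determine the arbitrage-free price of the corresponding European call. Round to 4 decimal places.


Answer: Call price = 12.1035

Derivation:
Put-call parity: C - P = S_0 * exp(-qT) - K * exp(-rT).
S_0 * exp(-qT) = 53.2000 * 0.98807171 = 52.56541512
K * exp(-rT) = 46.8600 * 0.91028276 = 42.65585024
C = P + S*exp(-qT) - K*exp(-rT)
C = 2.1939 + 52.56541512 - 42.65585024 = 12.1035


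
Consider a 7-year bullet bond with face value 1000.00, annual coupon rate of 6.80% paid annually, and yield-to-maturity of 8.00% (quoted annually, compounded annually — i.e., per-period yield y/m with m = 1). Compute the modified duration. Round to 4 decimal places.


Coupon per period c = face * coupon_rate / m = 68.000000
Periods per year m = 1; per-period yield y/m = 0.080000
Number of cashflows N = 7
Cashflows (t years, CF_t, discount factor 1/(1+y/m)^(m*t), PV):
  t = 1.0000: CF_t = 68.000000, DF = 0.925926, PV = 62.962963
  t = 2.0000: CF_t = 68.000000, DF = 0.857339, PV = 58.299040
  t = 3.0000: CF_t = 68.000000, DF = 0.793832, PV = 53.980592
  t = 4.0000: CF_t = 68.000000, DF = 0.735030, PV = 49.982030
  t = 5.0000: CF_t = 68.000000, DF = 0.680583, PV = 46.279657
  t = 6.0000: CF_t = 68.000000, DF = 0.630170, PV = 42.851535
  t = 7.0000: CF_t = 1068.000000, DF = 0.583490, PV = 623.167742
Price P = sum_t PV_t = 937.523559
First compute Macaulay numerator sum_t t * PV_t:
  t * PV_t at t = 1.0000: 62.962963
  t * PV_t at t = 2.0000: 116.598080
  t * PV_t at t = 3.0000: 161.941777
  t * PV_t at t = 4.0000: 199.928120
  t * PV_t at t = 5.0000: 231.398287
  t * PV_t at t = 6.0000: 257.109208
  t * PV_t at t = 7.0000: 4362.174195
Macaulay duration D = 5392.112629 / 937.523559 = 5.751442
Modified duration = D / (1 + y/m) = 5.751442 / (1 + 0.080000) = 5.325410

Answer: Modified duration = 5.3254
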